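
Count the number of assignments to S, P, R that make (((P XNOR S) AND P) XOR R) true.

Satisfying assignments: (0,0,1), (0,1,1), (1,0,1), (1,1,0)
Count: 4 out of 8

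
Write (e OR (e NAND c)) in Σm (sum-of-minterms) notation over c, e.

Σm(0, 1, 2, 3) = (NOT c AND NOT e) OR (NOT c AND e) OR (c AND NOT e) OR (c AND e)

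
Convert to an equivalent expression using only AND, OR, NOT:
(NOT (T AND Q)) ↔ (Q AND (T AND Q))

((NOT (T AND Q)) AND (Q AND (T AND Q))) OR ((T AND Q) AND NOT (Q AND (T AND Q)))
(Biconditional = both true or both false)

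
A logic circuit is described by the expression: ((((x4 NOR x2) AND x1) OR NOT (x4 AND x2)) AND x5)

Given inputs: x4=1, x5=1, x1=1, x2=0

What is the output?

Substituting: ((((1 NOR 0) AND 1) OR NOT (1 AND 0)) AND 1)
= 1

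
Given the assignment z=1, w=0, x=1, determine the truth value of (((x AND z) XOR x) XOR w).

Substituting: (((1 AND 1) XOR 1) XOR 0)
= 0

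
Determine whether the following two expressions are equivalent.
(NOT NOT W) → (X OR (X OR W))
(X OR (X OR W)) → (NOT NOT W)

No, Converse is not equivalent to original (counterexample: X=1, W=0, V=0)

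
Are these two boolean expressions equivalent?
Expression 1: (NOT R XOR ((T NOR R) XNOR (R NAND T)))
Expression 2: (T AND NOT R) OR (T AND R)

Yes, they are equivalent — the two output columns agree on all 4 assignments:
T | R | Expression 1 | Expression 2
-----------------------------------
0 | 0 | 0 | 0
0 | 1 | 0 | 0
1 | 0 | 1 | 1
1 | 1 | 1 | 1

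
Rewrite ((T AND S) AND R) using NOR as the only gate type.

((((T NOR T) NOR (S NOR S)) NOR ((T NOR T) NOR (S NOR S))) NOR (R NOR R))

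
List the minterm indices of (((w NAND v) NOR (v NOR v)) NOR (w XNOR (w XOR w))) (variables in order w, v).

Σm(2) = (w AND NOT v)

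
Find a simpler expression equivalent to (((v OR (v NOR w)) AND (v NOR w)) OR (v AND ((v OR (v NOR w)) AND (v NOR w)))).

By absorption (E OR (E AND v) = E) then absorption (E AND (E OR v) = E):
= (v NOR w)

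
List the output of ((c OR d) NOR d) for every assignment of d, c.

d | c | Output
--------------
0 | 0 | 1
0 | 1 | 0
1 | 0 | 0
1 | 1 | 0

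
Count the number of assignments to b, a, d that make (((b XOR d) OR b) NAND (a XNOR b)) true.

Satisfying assignments: (0,0,0), (0,1,0), (0,1,1), (1,0,0), (1,0,1)
Count: 5 out of 8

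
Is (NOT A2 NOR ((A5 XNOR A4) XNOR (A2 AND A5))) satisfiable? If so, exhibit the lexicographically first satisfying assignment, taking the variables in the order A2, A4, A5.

A2=1, A4=0, A5=0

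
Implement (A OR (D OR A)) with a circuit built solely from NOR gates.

((A NOR ((D NOR A) NOR (D NOR A))) NOR (A NOR ((D NOR A) NOR (D NOR A))))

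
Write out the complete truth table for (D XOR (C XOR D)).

D | C | Output
--------------
0 | 0 | 0
0 | 1 | 1
1 | 0 | 0
1 | 1 | 1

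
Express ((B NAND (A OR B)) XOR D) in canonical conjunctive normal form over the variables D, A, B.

(D OR A OR NOT B) AND (D OR NOT A OR NOT B) AND (NOT D OR A OR B) AND (NOT D OR NOT A OR B)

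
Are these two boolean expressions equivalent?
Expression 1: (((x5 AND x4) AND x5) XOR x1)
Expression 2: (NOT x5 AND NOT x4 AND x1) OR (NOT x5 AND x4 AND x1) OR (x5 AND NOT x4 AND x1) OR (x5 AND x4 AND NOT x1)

Yes, they are equivalent — the two output columns agree on all 8 assignments:
x5 | x4 | x1 | Expression 1 | Expression 2
------------------------------------------
0 | 0 | 0 | 0 | 0
0 | 0 | 1 | 1 | 1
0 | 1 | 0 | 0 | 0
0 | 1 | 1 | 1 | 1
1 | 0 | 0 | 0 | 0
1 | 0 | 1 | 1 | 1
1 | 1 | 0 | 1 | 1
1 | 1 | 1 | 0 | 0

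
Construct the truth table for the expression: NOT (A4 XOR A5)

A4 | A5 | Output
----------------
0 | 0 | 1
0 | 1 | 0
1 | 0 | 0
1 | 1 | 1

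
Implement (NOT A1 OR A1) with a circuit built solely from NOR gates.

(((A1 NOR A1) NOR A1) NOR ((A1 NOR A1) NOR A1))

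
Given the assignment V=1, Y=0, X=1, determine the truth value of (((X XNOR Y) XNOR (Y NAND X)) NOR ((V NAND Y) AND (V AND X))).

Substituting: (((1 XNOR 0) XNOR (0 NAND 1)) NOR ((1 NAND 0) AND (1 AND 1)))
= 0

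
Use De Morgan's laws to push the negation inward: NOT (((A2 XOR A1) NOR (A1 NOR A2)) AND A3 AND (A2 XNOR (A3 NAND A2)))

NOT ((A2 XOR A1) NOR (A1 NOR A2)) OR NOT A3 OR NOT (A2 XNOR (A3 NAND A2))
De Morgan's: NOT(AND of terms) = OR of negations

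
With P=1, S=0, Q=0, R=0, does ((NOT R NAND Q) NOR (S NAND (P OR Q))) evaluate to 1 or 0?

Substituting: ((NOT 0 NAND 0) NOR (0 NAND (1 OR 0)))
= 0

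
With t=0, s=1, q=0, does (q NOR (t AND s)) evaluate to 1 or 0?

Substituting: (0 NOR (0 AND 1))
= 1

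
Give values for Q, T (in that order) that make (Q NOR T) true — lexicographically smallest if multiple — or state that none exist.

Q=0, T=0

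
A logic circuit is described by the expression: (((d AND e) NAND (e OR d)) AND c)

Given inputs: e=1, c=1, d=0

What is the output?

Substituting: (((0 AND 1) NAND (1 OR 0)) AND 1)
= 1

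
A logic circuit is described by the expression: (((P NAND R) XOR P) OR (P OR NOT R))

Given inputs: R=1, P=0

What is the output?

Substituting: (((0 NAND 1) XOR 0) OR (0 OR NOT 1))
= 1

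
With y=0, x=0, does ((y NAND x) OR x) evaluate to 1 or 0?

Substituting: ((0 NAND 0) OR 0)
= 1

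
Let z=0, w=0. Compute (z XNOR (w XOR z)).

Substituting: (0 XNOR (0 XOR 0))
= 1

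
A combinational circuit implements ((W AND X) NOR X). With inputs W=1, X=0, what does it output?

Substituting: ((1 AND 0) NOR 0)
= 1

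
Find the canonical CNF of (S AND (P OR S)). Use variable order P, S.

(P OR S) AND (NOT P OR S)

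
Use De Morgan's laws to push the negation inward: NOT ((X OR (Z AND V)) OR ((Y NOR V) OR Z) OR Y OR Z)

NOT (X OR (Z AND V)) AND NOT ((Y NOR V) OR Z) AND NOT Y AND NOT Z
De Morgan's: NOT(OR of terms) = AND of negations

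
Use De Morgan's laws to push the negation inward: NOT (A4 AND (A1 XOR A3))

NOT A4 OR NOT (A1 XOR A3)
De Morgan's: NOT(AND of terms) = OR of negations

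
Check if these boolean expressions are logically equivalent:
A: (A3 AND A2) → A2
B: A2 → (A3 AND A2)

No, Converse is not equivalent to original (counterexample: A2=1, A3=0)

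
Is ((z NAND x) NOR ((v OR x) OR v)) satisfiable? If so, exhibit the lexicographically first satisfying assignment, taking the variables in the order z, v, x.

UNSATISFIABLE - no assignment makes this expression true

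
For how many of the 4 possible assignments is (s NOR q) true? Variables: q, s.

Satisfying assignments: (0,0)
Count: 1 out of 4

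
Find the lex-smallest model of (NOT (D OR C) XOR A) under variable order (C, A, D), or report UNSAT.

C=0, A=0, D=0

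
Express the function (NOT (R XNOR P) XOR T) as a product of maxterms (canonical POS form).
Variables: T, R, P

ΠM(0, 3, 5, 6) = (T OR R OR P) AND (T OR NOT R OR NOT P) AND (NOT T OR R OR NOT P) AND (NOT T OR NOT R OR P)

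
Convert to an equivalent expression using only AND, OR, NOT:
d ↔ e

(d AND e) OR (NOT d AND NOT e)
(Biconditional = both true or both false)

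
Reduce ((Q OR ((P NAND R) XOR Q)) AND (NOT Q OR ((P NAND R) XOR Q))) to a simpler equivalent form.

By distribution ((E OR v) AND (E OR NOT v) = E):
= ((P NAND R) XOR Q)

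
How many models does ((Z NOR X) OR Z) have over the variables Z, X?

Satisfying assignments: (0,0), (1,0), (1,1)
Count: 3 out of 4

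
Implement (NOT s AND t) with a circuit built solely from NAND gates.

(((s NAND s) NAND t) NAND ((s NAND s) NAND t))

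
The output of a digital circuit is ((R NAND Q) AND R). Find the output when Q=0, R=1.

Substituting: ((1 NAND 0) AND 1)
= 1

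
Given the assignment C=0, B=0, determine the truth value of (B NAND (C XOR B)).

Substituting: (0 NAND (0 XOR 0))
= 1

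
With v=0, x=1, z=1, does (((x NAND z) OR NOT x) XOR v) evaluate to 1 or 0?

Substituting: (((1 NAND 1) OR NOT 1) XOR 0)
= 0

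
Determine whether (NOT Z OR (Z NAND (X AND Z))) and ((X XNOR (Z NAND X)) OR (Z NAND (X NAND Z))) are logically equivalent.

No. Counterexample: with X=0, Z=1, Expression 1 = 1 but Expression 2 = 0.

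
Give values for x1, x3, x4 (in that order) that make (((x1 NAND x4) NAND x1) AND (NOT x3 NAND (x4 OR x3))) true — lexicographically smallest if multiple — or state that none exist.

x1=0, x3=0, x4=0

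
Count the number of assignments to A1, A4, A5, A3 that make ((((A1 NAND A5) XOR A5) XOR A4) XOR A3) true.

Satisfying assignments: (0,0,0,0), (0,0,1,1), (0,1,0,1), (0,1,1,0), (1,0,0,0), (1,0,1,0), (1,1,0,1), (1,1,1,1)
Count: 8 out of 16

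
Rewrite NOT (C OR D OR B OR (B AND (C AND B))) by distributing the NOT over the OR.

NOT C AND NOT D AND NOT B AND NOT (B AND (C AND B))
De Morgan's: NOT(OR of terms) = AND of negations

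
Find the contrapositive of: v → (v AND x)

Contrapositive: NOT (v AND x) → NOT v
Note: A statement and its contrapositive are logically equivalent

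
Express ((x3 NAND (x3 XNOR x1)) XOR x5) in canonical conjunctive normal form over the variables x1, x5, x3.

(x1 OR NOT x5 OR x3) AND (x1 OR NOT x5 OR NOT x3) AND (NOT x1 OR x5 OR NOT x3) AND (NOT x1 OR NOT x5 OR x3)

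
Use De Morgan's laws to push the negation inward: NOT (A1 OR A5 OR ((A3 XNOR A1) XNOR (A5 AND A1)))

NOT A1 AND NOT A5 AND NOT ((A3 XNOR A1) XNOR (A5 AND A1))
De Morgan's: NOT(OR of terms) = AND of negations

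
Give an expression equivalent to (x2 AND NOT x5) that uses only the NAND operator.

((x2 NAND (x5 NAND x5)) NAND (x2 NAND (x5 NAND x5)))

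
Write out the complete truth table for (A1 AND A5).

A1 | A5 | Output
----------------
0 | 0 | 0
0 | 1 | 0
1 | 0 | 0
1 | 1 | 1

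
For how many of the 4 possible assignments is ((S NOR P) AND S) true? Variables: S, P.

No assignment satisfies the expression.
Count: 0 out of 4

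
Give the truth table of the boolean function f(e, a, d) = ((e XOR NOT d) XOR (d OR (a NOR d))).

e | a | d | Output
------------------
0 | 0 | 0 | 0
0 | 0 | 1 | 1
0 | 1 | 0 | 1
0 | 1 | 1 | 1
1 | 0 | 0 | 1
1 | 0 | 1 | 0
1 | 1 | 0 | 0
1 | 1 | 1 | 0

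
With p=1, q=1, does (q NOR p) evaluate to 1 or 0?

Substituting: (1 NOR 1)
= 0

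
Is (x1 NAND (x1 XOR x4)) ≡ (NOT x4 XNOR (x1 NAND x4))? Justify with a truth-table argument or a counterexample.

No. Counterexample: with x4=0, x1=1, Expression 1 = 0 but Expression 2 = 1.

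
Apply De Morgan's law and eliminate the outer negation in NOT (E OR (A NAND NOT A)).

NOT E AND NOT (A NAND NOT A)
De Morgan's: NOT(OR of terms) = AND of negations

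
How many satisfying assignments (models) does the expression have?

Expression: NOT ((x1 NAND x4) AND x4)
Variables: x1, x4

Satisfying assignments: (0,0), (1,0), (1,1)
Count: 3 out of 4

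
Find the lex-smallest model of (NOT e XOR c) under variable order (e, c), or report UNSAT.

e=0, c=0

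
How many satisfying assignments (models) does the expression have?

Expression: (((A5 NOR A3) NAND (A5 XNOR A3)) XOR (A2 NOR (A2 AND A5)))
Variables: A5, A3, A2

Satisfying assignments: (0,0,0), (0,1,1), (1,0,1), (1,1,1)
Count: 4 out of 8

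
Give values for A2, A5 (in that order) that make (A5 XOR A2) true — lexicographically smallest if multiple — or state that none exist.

A2=0, A5=1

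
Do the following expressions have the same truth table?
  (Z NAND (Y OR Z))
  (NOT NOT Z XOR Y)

No. Counterexample: with Y=0, Z=0, Expression 1 = 1 but Expression 2 = 0.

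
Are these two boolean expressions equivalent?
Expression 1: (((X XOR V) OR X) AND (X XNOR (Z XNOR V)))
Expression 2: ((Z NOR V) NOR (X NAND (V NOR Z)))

No. Counterexample: with V=0, X=1, Z=0, Expression 1 = 1 but Expression 2 = 0.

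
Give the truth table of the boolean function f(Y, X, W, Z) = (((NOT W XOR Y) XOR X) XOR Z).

Y | X | W | Z | Output
----------------------
0 | 0 | 0 | 0 | 1
0 | 0 | 0 | 1 | 0
0 | 0 | 1 | 0 | 0
0 | 0 | 1 | 1 | 1
0 | 1 | 0 | 0 | 0
0 | 1 | 0 | 1 | 1
0 | 1 | 1 | 0 | 1
0 | 1 | 1 | 1 | 0
1 | 0 | 0 | 0 | 0
1 | 0 | 0 | 1 | 1
1 | 0 | 1 | 0 | 1
1 | 0 | 1 | 1 | 0
1 | 1 | 0 | 0 | 1
1 | 1 | 0 | 1 | 0
1 | 1 | 1 | 0 | 0
1 | 1 | 1 | 1 | 1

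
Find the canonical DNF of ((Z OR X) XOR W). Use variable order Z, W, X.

(NOT Z AND NOT W AND X) OR (NOT Z AND W AND NOT X) OR (Z AND NOT W AND NOT X) OR (Z AND NOT W AND X)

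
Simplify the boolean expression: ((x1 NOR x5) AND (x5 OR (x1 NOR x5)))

By absorption (E AND (E OR v) = E):
= (x1 NOR x5)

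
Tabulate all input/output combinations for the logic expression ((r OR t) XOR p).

p | t | r | Output
------------------
0 | 0 | 0 | 0
0 | 0 | 1 | 1
0 | 1 | 0 | 1
0 | 1 | 1 | 1
1 | 0 | 0 | 1
1 | 0 | 1 | 0
1 | 1 | 0 | 0
1 | 1 | 1 | 0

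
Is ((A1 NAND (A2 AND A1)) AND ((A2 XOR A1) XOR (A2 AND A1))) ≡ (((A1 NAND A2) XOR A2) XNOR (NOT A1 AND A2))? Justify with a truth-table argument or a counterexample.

No. Counterexample: with A1=0, A2=1, Expression 1 = 1 but Expression 2 = 0.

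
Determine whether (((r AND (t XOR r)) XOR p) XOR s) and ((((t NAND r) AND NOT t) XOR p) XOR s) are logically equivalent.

No. Counterexample: with r=0, t=0, p=0, s=0, Expression 1 = 0 but Expression 2 = 1.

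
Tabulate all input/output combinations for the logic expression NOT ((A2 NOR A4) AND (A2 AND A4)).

A4 | A2 | Output
----------------
0 | 0 | 1
0 | 1 | 1
1 | 0 | 1
1 | 1 | 1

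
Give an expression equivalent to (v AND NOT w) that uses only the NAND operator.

((v NAND (w NAND w)) NAND (v NAND (w NAND w)))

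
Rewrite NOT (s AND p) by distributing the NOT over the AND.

NOT s OR NOT p
De Morgan's: NOT(AND of terms) = OR of negations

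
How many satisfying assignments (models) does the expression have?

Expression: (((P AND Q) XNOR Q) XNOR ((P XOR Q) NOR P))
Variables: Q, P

Satisfying assignments: (0,0), (1,0)
Count: 2 out of 4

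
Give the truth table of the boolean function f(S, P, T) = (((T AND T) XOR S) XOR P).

S | P | T | Output
------------------
0 | 0 | 0 | 0
0 | 0 | 1 | 1
0 | 1 | 0 | 1
0 | 1 | 1 | 0
1 | 0 | 0 | 1
1 | 0 | 1 | 0
1 | 1 | 0 | 0
1 | 1 | 1 | 1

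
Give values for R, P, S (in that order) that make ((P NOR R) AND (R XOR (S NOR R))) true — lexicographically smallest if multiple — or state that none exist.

R=0, P=0, S=0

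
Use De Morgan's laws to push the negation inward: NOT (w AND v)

NOT w OR NOT v
De Morgan's: NOT(AND of terms) = OR of negations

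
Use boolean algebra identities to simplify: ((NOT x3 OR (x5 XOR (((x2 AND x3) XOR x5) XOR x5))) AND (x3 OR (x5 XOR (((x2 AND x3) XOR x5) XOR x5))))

By distribution ((E OR v) AND (E OR NOT v) = E) then XOR self-cancellation ((E XOR v) XOR v = E):
= ((x2 AND x3) XOR x5)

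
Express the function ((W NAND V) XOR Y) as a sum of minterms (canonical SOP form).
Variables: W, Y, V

Σm(0, 1, 4, 7) = (NOT W AND NOT Y AND NOT V) OR (NOT W AND NOT Y AND V) OR (W AND NOT Y AND NOT V) OR (W AND Y AND V)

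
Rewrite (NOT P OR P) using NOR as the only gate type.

(((P NOR P) NOR P) NOR ((P NOR P) NOR P))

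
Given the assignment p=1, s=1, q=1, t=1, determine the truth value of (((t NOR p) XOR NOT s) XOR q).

Substituting: (((1 NOR 1) XOR NOT 1) XOR 1)
= 1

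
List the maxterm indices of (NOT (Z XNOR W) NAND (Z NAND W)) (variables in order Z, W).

ΠM(1, 2) = (Z OR NOT W) AND (NOT Z OR W)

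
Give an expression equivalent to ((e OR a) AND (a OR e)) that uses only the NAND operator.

((((e NAND e) NAND (a NAND a)) NAND ((a NAND a) NAND (e NAND e))) NAND (((e NAND e) NAND (a NAND a)) NAND ((a NAND a) NAND (e NAND e))))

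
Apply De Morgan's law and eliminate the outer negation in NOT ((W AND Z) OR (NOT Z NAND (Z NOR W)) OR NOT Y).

NOT (W AND Z) AND NOT (NOT Z NAND (Z NOR W)) AND Y
De Morgan's: NOT(OR of terms) = AND of negations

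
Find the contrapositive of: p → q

Contrapositive: NOT q → NOT p
Note: A statement and its contrapositive are logically equivalent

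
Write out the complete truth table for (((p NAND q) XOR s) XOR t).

p | s | t | q | Output
----------------------
0 | 0 | 0 | 0 | 1
0 | 0 | 0 | 1 | 1
0 | 0 | 1 | 0 | 0
0 | 0 | 1 | 1 | 0
0 | 1 | 0 | 0 | 0
0 | 1 | 0 | 1 | 0
0 | 1 | 1 | 0 | 1
0 | 1 | 1 | 1 | 1
1 | 0 | 0 | 0 | 1
1 | 0 | 0 | 1 | 0
1 | 0 | 1 | 0 | 0
1 | 0 | 1 | 1 | 1
1 | 1 | 0 | 0 | 0
1 | 1 | 0 | 1 | 1
1 | 1 | 1 | 0 | 1
1 | 1 | 1 | 1 | 0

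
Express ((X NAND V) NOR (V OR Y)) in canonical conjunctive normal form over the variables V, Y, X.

(V OR Y OR X) AND (V OR Y OR NOT X) AND (V OR NOT Y OR X) AND (V OR NOT Y OR NOT X) AND (NOT V OR Y OR X) AND (NOT V OR Y OR NOT X) AND (NOT V OR NOT Y OR X) AND (NOT V OR NOT Y OR NOT X)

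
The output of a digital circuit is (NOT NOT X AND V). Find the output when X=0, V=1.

Substituting: (NOT NOT 0 AND 1)
= 0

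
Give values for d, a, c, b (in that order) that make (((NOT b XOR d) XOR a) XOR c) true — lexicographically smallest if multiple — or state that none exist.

d=0, a=0, c=0, b=0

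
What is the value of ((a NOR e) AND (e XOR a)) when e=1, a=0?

Substituting: ((0 NOR 1) AND (1 XOR 0))
= 0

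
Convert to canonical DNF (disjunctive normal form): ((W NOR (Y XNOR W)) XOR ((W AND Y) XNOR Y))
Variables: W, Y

(NOT W AND NOT Y) OR (NOT W AND Y) OR (W AND NOT Y) OR (W AND Y)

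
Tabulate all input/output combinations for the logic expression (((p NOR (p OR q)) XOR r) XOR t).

r | p | q | t | Output
----------------------
0 | 0 | 0 | 0 | 1
0 | 0 | 0 | 1 | 0
0 | 0 | 1 | 0 | 0
0 | 0 | 1 | 1 | 1
0 | 1 | 0 | 0 | 0
0 | 1 | 0 | 1 | 1
0 | 1 | 1 | 0 | 0
0 | 1 | 1 | 1 | 1
1 | 0 | 0 | 0 | 0
1 | 0 | 0 | 1 | 1
1 | 0 | 1 | 0 | 1
1 | 0 | 1 | 1 | 0
1 | 1 | 0 | 0 | 1
1 | 1 | 0 | 1 | 0
1 | 1 | 1 | 0 | 1
1 | 1 | 1 | 1 | 0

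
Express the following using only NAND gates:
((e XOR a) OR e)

((((e NAND (e NAND a)) NAND (a NAND (e NAND a))) NAND ((e NAND (e NAND a)) NAND (a NAND (e NAND a)))) NAND (e NAND e))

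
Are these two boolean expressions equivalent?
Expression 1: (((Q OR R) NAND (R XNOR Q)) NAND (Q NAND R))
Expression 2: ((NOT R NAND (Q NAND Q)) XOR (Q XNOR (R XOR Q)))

No. Counterexample: with Q=0, R=0, Expression 1 = 0 but Expression 2 = 1.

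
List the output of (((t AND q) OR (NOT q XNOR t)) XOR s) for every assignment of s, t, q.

s | t | q | Output
------------------
0 | 0 | 0 | 0
0 | 0 | 1 | 1
0 | 1 | 0 | 1
0 | 1 | 1 | 1
1 | 0 | 0 | 1
1 | 0 | 1 | 0
1 | 1 | 0 | 0
1 | 1 | 1 | 0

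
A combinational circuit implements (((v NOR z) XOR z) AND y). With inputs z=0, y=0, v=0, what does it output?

Substituting: (((0 NOR 0) XOR 0) AND 0)
= 0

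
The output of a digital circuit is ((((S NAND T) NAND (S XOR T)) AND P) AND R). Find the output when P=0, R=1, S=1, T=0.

Substituting: ((((1 NAND 0) NAND (1 XOR 0)) AND 0) AND 1)
= 0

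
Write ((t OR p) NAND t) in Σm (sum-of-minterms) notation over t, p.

Σm(0, 1) = (NOT t AND NOT p) OR (NOT t AND p)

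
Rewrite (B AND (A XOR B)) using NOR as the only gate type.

((B NOR B) NOR (((((A NOR B) NOR (A NOR B)) NOR ((A NOR B) NOR (A NOR B))) NOR ((((A NOR A) NOR (B NOR B)) NOR ((A NOR A) NOR (B NOR B))) NOR (((A NOR A) NOR (B NOR B)) NOR ((A NOR A) NOR (B NOR B))))) NOR ((((A NOR B) NOR (A NOR B)) NOR ((A NOR B) NOR (A NOR B))) NOR ((((A NOR A) NOR (B NOR B)) NOR ((A NOR A) NOR (B NOR B))) NOR (((A NOR A) NOR (B NOR B)) NOR ((A NOR A) NOR (B NOR B)))))))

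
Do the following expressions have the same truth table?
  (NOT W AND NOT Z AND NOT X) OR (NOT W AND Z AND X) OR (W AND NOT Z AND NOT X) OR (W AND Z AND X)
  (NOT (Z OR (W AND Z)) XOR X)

Yes, they are equivalent — the two output columns agree on all 8 assignments:
W | Z | X | Expression 1 | Expression 2
---------------------------------------
0 | 0 | 0 | 1 | 1
0 | 0 | 1 | 0 | 0
0 | 1 | 0 | 0 | 0
0 | 1 | 1 | 1 | 1
1 | 0 | 0 | 1 | 1
1 | 0 | 1 | 0 | 0
1 | 1 | 0 | 0 | 0
1 | 1 | 1 | 1 | 1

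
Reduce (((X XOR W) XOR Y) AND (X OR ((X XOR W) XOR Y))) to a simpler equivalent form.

By absorption (E AND (E OR v) = E):
= ((X XOR W) XOR Y)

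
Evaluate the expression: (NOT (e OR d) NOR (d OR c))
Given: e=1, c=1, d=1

Substituting: (NOT (1 OR 1) NOR (1 OR 1))
= 0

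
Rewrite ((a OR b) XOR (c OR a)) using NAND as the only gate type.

((((a NAND a) NAND (b NAND b)) NAND (((a NAND a) NAND (b NAND b)) NAND ((c NAND c) NAND (a NAND a)))) NAND (((c NAND c) NAND (a NAND a)) NAND (((a NAND a) NAND (b NAND b)) NAND ((c NAND c) NAND (a NAND a)))))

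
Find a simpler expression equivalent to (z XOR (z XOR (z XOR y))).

By XOR self-cancellation ((E XOR v) XOR v = E):
= (z XOR y)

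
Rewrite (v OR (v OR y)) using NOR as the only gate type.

((v NOR ((v NOR y) NOR (v NOR y))) NOR (v NOR ((v NOR y) NOR (v NOR y))))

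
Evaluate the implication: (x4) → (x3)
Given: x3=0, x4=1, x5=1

Antecedent (x4) = 1; consequent (x3) = 0.
1 → 0 = 0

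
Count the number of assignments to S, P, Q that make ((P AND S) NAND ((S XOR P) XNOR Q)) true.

Satisfying assignments: (0,0,0), (0,0,1), (0,1,0), (0,1,1), (1,0,0), (1,0,1), (1,1,1)
Count: 7 out of 8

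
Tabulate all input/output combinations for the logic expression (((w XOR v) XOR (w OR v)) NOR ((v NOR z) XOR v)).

z | v | w | Output
------------------
0 | 0 | 0 | 0
0 | 0 | 1 | 0
0 | 1 | 0 | 0
0 | 1 | 1 | 0
1 | 0 | 0 | 1
1 | 0 | 1 | 1
1 | 1 | 0 | 0
1 | 1 | 1 | 0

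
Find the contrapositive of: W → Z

Contrapositive: NOT Z → NOT W
Note: A statement and its contrapositive are logically equivalent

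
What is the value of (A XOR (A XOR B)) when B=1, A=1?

Substituting: (1 XOR (1 XOR 1))
= 1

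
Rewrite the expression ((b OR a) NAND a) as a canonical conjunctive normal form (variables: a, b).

(NOT a OR b) AND (NOT a OR NOT b)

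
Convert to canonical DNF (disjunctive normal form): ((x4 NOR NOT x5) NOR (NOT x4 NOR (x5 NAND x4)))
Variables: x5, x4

(NOT x5 AND NOT x4) OR (NOT x5 AND x4)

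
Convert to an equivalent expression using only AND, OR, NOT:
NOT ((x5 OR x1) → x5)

(x5 OR x1) AND NOT x5
(Negated implication: NOT(A → B) = A AND NOT B)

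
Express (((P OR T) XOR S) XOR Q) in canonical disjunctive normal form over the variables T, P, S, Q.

(NOT T AND NOT P AND NOT S AND Q) OR (NOT T AND NOT P AND S AND NOT Q) OR (NOT T AND P AND NOT S AND NOT Q) OR (NOT T AND P AND S AND Q) OR (T AND NOT P AND NOT S AND NOT Q) OR (T AND NOT P AND S AND Q) OR (T AND P AND NOT S AND NOT Q) OR (T AND P AND S AND Q)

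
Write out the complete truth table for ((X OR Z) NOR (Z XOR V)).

Z | V | X | Output
------------------
0 | 0 | 0 | 1
0 | 0 | 1 | 0
0 | 1 | 0 | 0
0 | 1 | 1 | 0
1 | 0 | 0 | 0
1 | 0 | 1 | 0
1 | 1 | 0 | 0
1 | 1 | 1 | 0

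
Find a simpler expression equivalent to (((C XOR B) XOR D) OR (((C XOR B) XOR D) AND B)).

By absorption (E OR (E AND v) = E):
= ((C XOR B) XOR D)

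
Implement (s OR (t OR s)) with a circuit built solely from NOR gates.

((s NOR ((t NOR s) NOR (t NOR s))) NOR (s NOR ((t NOR s) NOR (t NOR s))))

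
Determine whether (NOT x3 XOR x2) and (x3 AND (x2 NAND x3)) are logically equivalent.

No. Counterexample: with x2=0, x3=0, Expression 1 = 1 but Expression 2 = 0.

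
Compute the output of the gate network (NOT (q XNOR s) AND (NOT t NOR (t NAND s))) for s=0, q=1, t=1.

Substituting: (NOT (1 XNOR 0) AND (NOT 1 NOR (1 NAND 0)))
= 0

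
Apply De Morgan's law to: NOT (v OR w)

NOT v AND NOT w
De Morgan's: NOT(OR of terms) = AND of negations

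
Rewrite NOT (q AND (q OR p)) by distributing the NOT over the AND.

NOT q OR NOT (q OR p)
De Morgan's: NOT(AND of terms) = OR of negations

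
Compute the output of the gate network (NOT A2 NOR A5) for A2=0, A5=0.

Substituting: (NOT 0 NOR 0)
= 0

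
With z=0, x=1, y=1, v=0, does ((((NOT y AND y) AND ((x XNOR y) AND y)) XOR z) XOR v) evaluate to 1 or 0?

Substituting: ((((NOT 1 AND 1) AND ((1 XNOR 1) AND 1)) XOR 0) XOR 0)
= 0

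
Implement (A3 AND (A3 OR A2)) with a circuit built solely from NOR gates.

((A3 NOR A3) NOR (((A3 NOR A2) NOR (A3 NOR A2)) NOR ((A3 NOR A2) NOR (A3 NOR A2))))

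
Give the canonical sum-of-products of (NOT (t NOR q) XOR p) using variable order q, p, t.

Σm(1, 2, 4, 5) = (NOT q AND NOT p AND t) OR (NOT q AND p AND NOT t) OR (q AND NOT p AND NOT t) OR (q AND NOT p AND t)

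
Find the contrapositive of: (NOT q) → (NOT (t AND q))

Contrapositive: (t AND q) → q
Note: A statement and its contrapositive are logically equivalent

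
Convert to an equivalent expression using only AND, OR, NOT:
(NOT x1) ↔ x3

((NOT x1) AND x3) OR (x1 AND NOT x3)
(Biconditional = both true or both false)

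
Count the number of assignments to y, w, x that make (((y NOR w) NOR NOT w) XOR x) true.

Satisfying assignments: (0,0,1), (0,1,0), (1,0,1), (1,1,0)
Count: 4 out of 8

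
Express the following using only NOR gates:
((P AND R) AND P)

((((P NOR P) NOR (R NOR R)) NOR ((P NOR P) NOR (R NOR R))) NOR (P NOR P))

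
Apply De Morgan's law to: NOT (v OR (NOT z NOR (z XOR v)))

NOT v AND NOT (NOT z NOR (z XOR v))
De Morgan's: NOT(OR of terms) = AND of negations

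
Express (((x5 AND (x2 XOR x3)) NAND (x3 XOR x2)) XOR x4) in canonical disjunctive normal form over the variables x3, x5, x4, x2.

(NOT x3 AND NOT x5 AND NOT x4 AND NOT x2) OR (NOT x3 AND NOT x5 AND NOT x4 AND x2) OR (NOT x3 AND x5 AND NOT x4 AND NOT x2) OR (NOT x3 AND x5 AND x4 AND x2) OR (x3 AND NOT x5 AND NOT x4 AND NOT x2) OR (x3 AND NOT x5 AND NOT x4 AND x2) OR (x3 AND x5 AND NOT x4 AND x2) OR (x3 AND x5 AND x4 AND NOT x2)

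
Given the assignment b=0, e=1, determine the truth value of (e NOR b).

Substituting: (1 NOR 0)
= 0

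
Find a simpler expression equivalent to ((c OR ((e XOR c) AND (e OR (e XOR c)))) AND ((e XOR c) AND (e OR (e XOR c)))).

By absorption (E AND (E OR v) = E) then absorption (E AND (E OR v) = E):
= (e XOR c)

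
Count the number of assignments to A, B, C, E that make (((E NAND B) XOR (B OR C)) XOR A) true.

Satisfying assignments: (0,0,0,0), (0,0,0,1), (0,1,0,1), (0,1,1,1), (1,0,1,0), (1,0,1,1), (1,1,0,0), (1,1,1,0)
Count: 8 out of 16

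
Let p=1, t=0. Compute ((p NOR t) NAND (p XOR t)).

Substituting: ((1 NOR 0) NAND (1 XOR 0))
= 1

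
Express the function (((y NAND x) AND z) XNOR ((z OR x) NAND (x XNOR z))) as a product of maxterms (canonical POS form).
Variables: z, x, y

ΠM(0, 1, 2, 3, 6) = (z OR x OR y) AND (z OR x OR NOT y) AND (z OR NOT x OR y) AND (z OR NOT x OR NOT y) AND (NOT z OR NOT x OR y)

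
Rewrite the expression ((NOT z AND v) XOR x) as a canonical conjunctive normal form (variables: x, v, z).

(x OR v OR z) AND (x OR v OR NOT z) AND (x OR NOT v OR NOT z) AND (NOT x OR NOT v OR z)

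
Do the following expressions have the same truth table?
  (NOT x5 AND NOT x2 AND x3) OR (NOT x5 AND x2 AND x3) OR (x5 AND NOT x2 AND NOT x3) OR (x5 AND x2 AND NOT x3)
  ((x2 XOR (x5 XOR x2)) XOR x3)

Yes, they are equivalent — the two output columns agree on all 8 assignments:
x5 | x2 | x3 | Expression 1 | Expression 2
------------------------------------------
0 | 0 | 0 | 0 | 0
0 | 0 | 1 | 1 | 1
0 | 1 | 0 | 0 | 0
0 | 1 | 1 | 1 | 1
1 | 0 | 0 | 1 | 1
1 | 0 | 1 | 0 | 0
1 | 1 | 0 | 1 | 1
1 | 1 | 1 | 0 | 0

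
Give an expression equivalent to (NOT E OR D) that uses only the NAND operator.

(((E NAND E) NAND (E NAND E)) NAND (D NAND D))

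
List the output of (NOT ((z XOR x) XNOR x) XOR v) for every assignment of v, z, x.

v | z | x | Output
------------------
0 | 0 | 0 | 0
0 | 0 | 1 | 0
0 | 1 | 0 | 1
0 | 1 | 1 | 1
1 | 0 | 0 | 1
1 | 0 | 1 | 1
1 | 1 | 0 | 0
1 | 1 | 1 | 0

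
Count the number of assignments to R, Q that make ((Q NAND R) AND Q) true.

Satisfying assignments: (0,1)
Count: 1 out of 4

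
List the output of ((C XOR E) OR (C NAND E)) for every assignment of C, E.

C | E | Output
--------------
0 | 0 | 1
0 | 1 | 1
1 | 0 | 1
1 | 1 | 0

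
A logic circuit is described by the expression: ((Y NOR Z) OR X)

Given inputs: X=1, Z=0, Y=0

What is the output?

Substituting: ((0 NOR 0) OR 1)
= 1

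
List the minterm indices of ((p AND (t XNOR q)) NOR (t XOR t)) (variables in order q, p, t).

Σm(0, 1, 3, 4, 5, 6) = (NOT q AND NOT p AND NOT t) OR (NOT q AND NOT p AND t) OR (NOT q AND p AND t) OR (q AND NOT p AND NOT t) OR (q AND NOT p AND t) OR (q AND p AND NOT t)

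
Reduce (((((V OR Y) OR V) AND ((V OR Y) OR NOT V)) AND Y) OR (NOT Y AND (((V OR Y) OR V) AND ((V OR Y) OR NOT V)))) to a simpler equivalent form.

By distribution ((E AND v) OR (E AND NOT v) = E) then distribution ((E OR v) AND (E OR NOT v) = E):
= (V OR Y)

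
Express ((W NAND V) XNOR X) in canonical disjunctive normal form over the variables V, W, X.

(NOT V AND NOT W AND X) OR (NOT V AND W AND X) OR (V AND NOT W AND X) OR (V AND W AND NOT X)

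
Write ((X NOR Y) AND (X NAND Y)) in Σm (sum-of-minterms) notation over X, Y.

Σm(0) = (NOT X AND NOT Y)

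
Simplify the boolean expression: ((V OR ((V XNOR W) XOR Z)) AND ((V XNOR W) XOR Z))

By absorption (E AND (E OR v) = E):
= ((V XNOR W) XOR Z)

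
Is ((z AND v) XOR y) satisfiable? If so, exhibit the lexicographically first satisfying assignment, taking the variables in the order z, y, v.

z=0, y=1, v=0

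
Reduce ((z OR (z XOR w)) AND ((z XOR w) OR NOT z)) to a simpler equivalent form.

By distribution ((E OR v) AND (E OR NOT v) = E):
= (z XOR w)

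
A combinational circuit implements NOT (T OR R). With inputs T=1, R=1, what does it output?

Substituting: NOT (1 OR 1)
= 0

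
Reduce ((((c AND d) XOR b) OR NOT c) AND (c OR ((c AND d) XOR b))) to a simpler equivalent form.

By distribution ((E OR v) AND (E OR NOT v) = E):
= ((c AND d) XOR b)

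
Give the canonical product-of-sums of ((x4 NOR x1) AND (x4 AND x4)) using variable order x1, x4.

ΠM(0, 1, 2, 3) = (x1 OR x4) AND (x1 OR NOT x4) AND (NOT x1 OR x4) AND (NOT x1 OR NOT x4)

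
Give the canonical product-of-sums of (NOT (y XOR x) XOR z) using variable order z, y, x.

ΠM(1, 2, 4, 7) = (z OR y OR NOT x) AND (z OR NOT y OR x) AND (NOT z OR y OR x) AND (NOT z OR NOT y OR NOT x)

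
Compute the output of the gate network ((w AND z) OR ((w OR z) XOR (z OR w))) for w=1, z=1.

Substituting: ((1 AND 1) OR ((1 OR 1) XOR (1 OR 1)))
= 1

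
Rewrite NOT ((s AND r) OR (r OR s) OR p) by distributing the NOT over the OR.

NOT (s AND r) AND NOT (r OR s) AND NOT p
De Morgan's: NOT(OR of terms) = AND of negations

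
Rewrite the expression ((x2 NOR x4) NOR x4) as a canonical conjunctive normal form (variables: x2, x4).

(x2 OR x4) AND (x2 OR NOT x4) AND (NOT x2 OR NOT x4)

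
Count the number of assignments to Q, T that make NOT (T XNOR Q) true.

Satisfying assignments: (0,1), (1,0)
Count: 2 out of 4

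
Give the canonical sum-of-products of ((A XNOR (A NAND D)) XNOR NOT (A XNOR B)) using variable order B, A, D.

Σm(0, 1, 2, 7) = (NOT B AND NOT A AND NOT D) OR (NOT B AND NOT A AND D) OR (NOT B AND A AND NOT D) OR (B AND A AND D)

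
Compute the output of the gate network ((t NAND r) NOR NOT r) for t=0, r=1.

Substituting: ((0 NAND 1) NOR NOT 1)
= 0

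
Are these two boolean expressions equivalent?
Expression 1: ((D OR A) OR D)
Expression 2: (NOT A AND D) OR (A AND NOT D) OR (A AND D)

Yes, they are equivalent — the two output columns agree on all 4 assignments:
A | D | Expression 1 | Expression 2
-----------------------------------
0 | 0 | 0 | 0
0 | 1 | 1 | 1
1 | 0 | 1 | 1
1 | 1 | 1 | 1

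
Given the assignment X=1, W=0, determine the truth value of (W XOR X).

Substituting: (0 XOR 1)
= 1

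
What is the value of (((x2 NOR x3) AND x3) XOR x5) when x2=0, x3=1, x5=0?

Substituting: (((0 NOR 1) AND 1) XOR 0)
= 0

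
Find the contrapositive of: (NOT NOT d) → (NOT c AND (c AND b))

Contrapositive: NOT (NOT c AND (c AND b)) → NOT d
Note: A statement and its contrapositive are logically equivalent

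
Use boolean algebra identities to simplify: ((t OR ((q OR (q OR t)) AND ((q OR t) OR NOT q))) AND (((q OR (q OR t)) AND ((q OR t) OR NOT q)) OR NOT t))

By distribution ((E OR v) AND (E OR NOT v) = E) then distribution ((E OR v) AND (E OR NOT v) = E):
= (q OR t)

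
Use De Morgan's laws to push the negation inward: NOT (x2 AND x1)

NOT x2 OR NOT x1
De Morgan's: NOT(AND of terms) = OR of negations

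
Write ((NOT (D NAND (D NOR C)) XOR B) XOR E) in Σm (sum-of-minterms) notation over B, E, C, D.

Σm(4, 5, 6, 7, 8, 9, 10, 11) = (NOT B AND E AND NOT C AND NOT D) OR (NOT B AND E AND NOT C AND D) OR (NOT B AND E AND C AND NOT D) OR (NOT B AND E AND C AND D) OR (B AND NOT E AND NOT C AND NOT D) OR (B AND NOT E AND NOT C AND D) OR (B AND NOT E AND C AND NOT D) OR (B AND NOT E AND C AND D)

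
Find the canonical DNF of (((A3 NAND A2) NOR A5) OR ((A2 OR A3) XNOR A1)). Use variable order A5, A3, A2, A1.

(NOT A5 AND NOT A3 AND NOT A2 AND NOT A1) OR (NOT A5 AND NOT A3 AND A2 AND A1) OR (NOT A5 AND A3 AND NOT A2 AND A1) OR (NOT A5 AND A3 AND A2 AND NOT A1) OR (NOT A5 AND A3 AND A2 AND A1) OR (A5 AND NOT A3 AND NOT A2 AND NOT A1) OR (A5 AND NOT A3 AND A2 AND A1) OR (A5 AND A3 AND NOT A2 AND A1) OR (A5 AND A3 AND A2 AND A1)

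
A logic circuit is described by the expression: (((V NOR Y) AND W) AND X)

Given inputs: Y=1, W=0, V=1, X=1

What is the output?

Substituting: (((1 NOR 1) AND 0) AND 1)
= 0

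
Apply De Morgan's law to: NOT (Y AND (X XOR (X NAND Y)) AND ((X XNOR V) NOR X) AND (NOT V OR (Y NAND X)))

NOT Y OR NOT (X XOR (X NAND Y)) OR NOT ((X XNOR V) NOR X) OR NOT (NOT V OR (Y NAND X))
De Morgan's: NOT(AND of terms) = OR of negations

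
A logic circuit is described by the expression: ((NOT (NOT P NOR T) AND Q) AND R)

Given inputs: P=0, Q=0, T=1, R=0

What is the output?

Substituting: ((NOT (NOT 0 NOR 1) AND 0) AND 0)
= 0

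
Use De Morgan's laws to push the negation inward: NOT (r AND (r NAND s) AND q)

NOT r OR NOT (r NAND s) OR NOT q
De Morgan's: NOT(AND of terms) = OR of negations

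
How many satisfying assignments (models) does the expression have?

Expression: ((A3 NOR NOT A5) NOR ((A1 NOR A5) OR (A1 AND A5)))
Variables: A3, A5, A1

Satisfying assignments: (0,0,1), (1,0,1), (1,1,0)
Count: 3 out of 8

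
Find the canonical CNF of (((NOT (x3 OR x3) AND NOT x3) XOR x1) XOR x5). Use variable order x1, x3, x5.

(x1 OR x3 OR NOT x5) AND (x1 OR NOT x3 OR x5) AND (NOT x1 OR x3 OR x5) AND (NOT x1 OR NOT x3 OR NOT x5)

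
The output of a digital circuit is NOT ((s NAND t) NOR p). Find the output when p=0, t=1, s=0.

Substituting: NOT ((0 NAND 1) NOR 0)
= 1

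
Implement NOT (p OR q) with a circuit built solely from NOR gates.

(((p NOR q) NOR (p NOR q)) NOR ((p NOR q) NOR (p NOR q)))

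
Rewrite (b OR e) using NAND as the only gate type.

((b NAND b) NAND (e NAND e))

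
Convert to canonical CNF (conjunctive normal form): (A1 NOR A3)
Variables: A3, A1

(A3 OR NOT A1) AND (NOT A3 OR A1) AND (NOT A3 OR NOT A1)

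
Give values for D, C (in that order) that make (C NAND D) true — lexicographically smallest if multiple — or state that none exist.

D=0, C=0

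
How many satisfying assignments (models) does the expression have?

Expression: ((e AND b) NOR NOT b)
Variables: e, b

Satisfying assignments: (0,1)
Count: 1 out of 4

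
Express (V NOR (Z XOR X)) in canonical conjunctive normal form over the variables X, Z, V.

(X OR Z OR NOT V) AND (X OR NOT Z OR V) AND (X OR NOT Z OR NOT V) AND (NOT X OR Z OR V) AND (NOT X OR Z OR NOT V) AND (NOT X OR NOT Z OR NOT V)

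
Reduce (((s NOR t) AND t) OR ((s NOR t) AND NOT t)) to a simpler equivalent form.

By distribution ((E AND v) OR (E AND NOT v) = E):
= (s NOR t)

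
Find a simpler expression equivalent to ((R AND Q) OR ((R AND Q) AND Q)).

By absorption (E OR (E AND v) = E):
= (R AND Q)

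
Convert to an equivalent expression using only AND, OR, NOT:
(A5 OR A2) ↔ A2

((A5 OR A2) AND A2) OR (NOT (A5 OR A2) AND NOT A2)
(Biconditional = both true or both false)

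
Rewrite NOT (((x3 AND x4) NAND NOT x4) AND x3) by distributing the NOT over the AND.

NOT ((x3 AND x4) NAND NOT x4) OR NOT x3
De Morgan's: NOT(AND of terms) = OR of negations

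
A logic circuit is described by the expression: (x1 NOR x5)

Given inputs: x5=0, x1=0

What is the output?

Substituting: (0 NOR 0)
= 1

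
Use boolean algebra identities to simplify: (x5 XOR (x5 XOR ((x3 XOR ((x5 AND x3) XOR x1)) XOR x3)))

By XOR self-cancellation ((E XOR v) XOR v = E) then XOR self-cancellation ((E XOR v) XOR v = E):
= ((x5 AND x3) XOR x1)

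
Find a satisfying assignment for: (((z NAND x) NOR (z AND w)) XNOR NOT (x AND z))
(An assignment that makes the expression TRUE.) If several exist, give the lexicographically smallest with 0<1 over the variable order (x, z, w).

x=1, z=1, w=1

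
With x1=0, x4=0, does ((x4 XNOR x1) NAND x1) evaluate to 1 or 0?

Substituting: ((0 XNOR 0) NAND 0)
= 1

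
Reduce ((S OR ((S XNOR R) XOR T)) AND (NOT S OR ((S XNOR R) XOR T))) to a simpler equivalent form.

By distribution ((E OR v) AND (E OR NOT v) = E):
= ((S XNOR R) XOR T)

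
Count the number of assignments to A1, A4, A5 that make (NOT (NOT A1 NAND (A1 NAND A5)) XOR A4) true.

Satisfying assignments: (0,0,0), (0,0,1), (1,1,0), (1,1,1)
Count: 4 out of 8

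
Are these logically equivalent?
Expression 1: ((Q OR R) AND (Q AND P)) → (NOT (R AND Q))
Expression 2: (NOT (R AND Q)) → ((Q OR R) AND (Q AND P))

No, Converse is not equivalent to original (counterexample: P=0, R=0, Q=0)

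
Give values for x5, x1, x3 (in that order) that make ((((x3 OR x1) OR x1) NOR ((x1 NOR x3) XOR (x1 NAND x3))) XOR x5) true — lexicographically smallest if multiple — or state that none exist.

x5=0, x1=0, x3=0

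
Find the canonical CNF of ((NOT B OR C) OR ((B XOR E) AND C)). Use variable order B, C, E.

(NOT B OR C OR E) AND (NOT B OR C OR NOT E)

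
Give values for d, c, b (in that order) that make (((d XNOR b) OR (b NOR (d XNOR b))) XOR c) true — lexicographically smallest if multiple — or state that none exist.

d=0, c=0, b=0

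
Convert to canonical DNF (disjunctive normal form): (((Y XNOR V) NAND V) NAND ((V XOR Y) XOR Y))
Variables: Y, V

(NOT Y AND NOT V) OR (Y AND NOT V) OR (Y AND V)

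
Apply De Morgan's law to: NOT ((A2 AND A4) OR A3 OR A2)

NOT (A2 AND A4) AND NOT A3 AND NOT A2
De Morgan's: NOT(OR of terms) = AND of negations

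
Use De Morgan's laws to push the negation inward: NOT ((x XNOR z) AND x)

NOT (x XNOR z) OR NOT x
De Morgan's: NOT(AND of terms) = OR of negations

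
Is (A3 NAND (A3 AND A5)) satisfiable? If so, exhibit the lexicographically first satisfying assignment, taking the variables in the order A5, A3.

A5=0, A3=0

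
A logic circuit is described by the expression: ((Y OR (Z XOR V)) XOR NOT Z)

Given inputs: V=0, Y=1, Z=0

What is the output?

Substituting: ((1 OR (0 XOR 0)) XOR NOT 0)
= 0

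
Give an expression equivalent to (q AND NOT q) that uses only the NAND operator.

((q NAND (q NAND q)) NAND (q NAND (q NAND q)))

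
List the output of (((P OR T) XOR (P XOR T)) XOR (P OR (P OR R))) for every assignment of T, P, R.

T | P | R | Output
------------------
0 | 0 | 0 | 0
0 | 0 | 1 | 1
0 | 1 | 0 | 1
0 | 1 | 1 | 1
1 | 0 | 0 | 0
1 | 0 | 1 | 1
1 | 1 | 0 | 0
1 | 1 | 1 | 0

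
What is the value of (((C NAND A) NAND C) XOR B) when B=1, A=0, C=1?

Substituting: (((1 NAND 0) NAND 1) XOR 1)
= 1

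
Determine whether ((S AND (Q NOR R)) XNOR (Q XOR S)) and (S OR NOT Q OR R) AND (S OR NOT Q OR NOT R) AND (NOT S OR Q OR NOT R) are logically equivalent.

Yes, they are equivalent — the two output columns agree on all 8 assignments:
S | Q | R | Expression 1 | Expression 2
---------------------------------------
0 | 0 | 0 | 1 | 1
0 | 0 | 1 | 1 | 1
0 | 1 | 0 | 0 | 0
0 | 1 | 1 | 0 | 0
1 | 0 | 0 | 1 | 1
1 | 0 | 1 | 0 | 0
1 | 1 | 0 | 1 | 1
1 | 1 | 1 | 1 | 1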